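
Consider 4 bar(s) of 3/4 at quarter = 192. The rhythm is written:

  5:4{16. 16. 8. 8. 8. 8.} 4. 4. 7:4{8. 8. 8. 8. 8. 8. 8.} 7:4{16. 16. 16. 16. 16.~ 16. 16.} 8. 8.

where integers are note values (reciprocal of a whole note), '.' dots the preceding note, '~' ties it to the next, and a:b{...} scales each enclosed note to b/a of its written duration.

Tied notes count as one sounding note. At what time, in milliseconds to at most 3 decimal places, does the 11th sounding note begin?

note 11 onset = 48/7b = 2142.857ms

1. 0.0ms @ 0 + 93.75ms (3/10)
2. 93.75ms @ 3/10 + 93.75ms (3/10)
3. 187.5ms @ 3/5 + 187.5ms (3/5)
4. 375.0ms @ 6/5 + 187.5ms (3/5)
5. 562.5ms @ 9/5 + 187.5ms (3/5)
6. 750.0ms @ 12/5 + 187.5ms (3/5)
7. 937.5ms @ 3 + 468.75ms (3/2)
8. 1406.25ms @ 9/2 + 468.75ms (3/2)
9. 1875.0ms @ 6 + 133.929ms (3/7)
10. 2008.929ms @ 45/7 + 133.929ms (3/7)
11. 2142.857ms @ 48/7 + 133.929ms (3/7)
12. 2276.786ms @ 51/7 + 133.929ms (3/7)
13. 2410.714ms @ 54/7 + 133.929ms (3/7)
14. 2544.643ms @ 57/7 + 133.929ms (3/7)
15. 2678.571ms @ 60/7 + 133.929ms (3/7)
16. 2812.5ms @ 9 + 66.964ms (3/14)
17. 2879.464ms @ 129/14 + 66.964ms (3/14)
18. 2946.429ms @ 66/7 + 66.964ms (3/14)
19. 3013.393ms @ 135/14 + 66.964ms (3/14)
20. 3080.357ms @ 69/7 + 133.929ms (3/7)
21. 3214.286ms @ 72/7 + 66.964ms (3/14)
22. 3281.25ms @ 21/2 + 234.375ms (3/4)
23. 3515.625ms @ 45/4 + 234.375ms (3/4)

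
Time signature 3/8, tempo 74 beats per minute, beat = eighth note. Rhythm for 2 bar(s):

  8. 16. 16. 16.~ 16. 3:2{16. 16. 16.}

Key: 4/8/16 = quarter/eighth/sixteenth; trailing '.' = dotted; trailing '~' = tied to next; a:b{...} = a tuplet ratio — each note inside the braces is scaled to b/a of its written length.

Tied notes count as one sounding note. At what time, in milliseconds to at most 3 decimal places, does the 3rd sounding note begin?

1. 0.0ms @ 0 + 1216.216ms (3/2)
2. 1216.216ms @ 3/2 + 608.108ms (3/4)
3. 1824.324ms @ 9/4 + 608.108ms (3/4)
4. 2432.432ms @ 3 + 1216.216ms (3/2)
5. 3648.649ms @ 9/2 + 405.405ms (1/2)
6. 4054.054ms @ 5 + 405.405ms (1/2)
7. 4459.459ms @ 11/2 + 405.405ms (1/2)

note 3 onset = 9/4b = 1824.324ms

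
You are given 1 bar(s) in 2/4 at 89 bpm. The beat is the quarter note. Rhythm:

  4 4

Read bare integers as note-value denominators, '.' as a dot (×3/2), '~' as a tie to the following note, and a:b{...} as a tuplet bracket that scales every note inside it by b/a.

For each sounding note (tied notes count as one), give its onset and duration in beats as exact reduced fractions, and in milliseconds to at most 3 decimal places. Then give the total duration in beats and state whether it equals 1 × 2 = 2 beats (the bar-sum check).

1) 0.0ms=0b +674.157ms=1b
2) 674.157ms=1b +674.157ms=1b
Σ=2b of 2 (89bpm 2/4) — PASS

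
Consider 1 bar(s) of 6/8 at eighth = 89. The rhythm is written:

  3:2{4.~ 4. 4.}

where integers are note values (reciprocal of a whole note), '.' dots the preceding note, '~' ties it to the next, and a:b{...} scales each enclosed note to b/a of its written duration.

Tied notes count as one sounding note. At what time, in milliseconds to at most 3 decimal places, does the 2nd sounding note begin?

1. 0.0ms @ 0 + 2696.629ms (4)
2. 2696.629ms @ 4 + 1348.315ms (2)

note 2 onset = 4b = 2696.629ms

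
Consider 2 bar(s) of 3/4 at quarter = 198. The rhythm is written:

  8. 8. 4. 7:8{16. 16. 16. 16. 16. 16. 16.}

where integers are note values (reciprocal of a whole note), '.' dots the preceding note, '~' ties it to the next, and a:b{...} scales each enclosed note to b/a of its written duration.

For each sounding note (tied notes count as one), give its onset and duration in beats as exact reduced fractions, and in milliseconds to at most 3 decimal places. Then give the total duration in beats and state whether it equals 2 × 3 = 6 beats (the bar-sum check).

1) 0.0ms=0b +227.273ms=3/4b
2) 227.273ms=3/4b +227.273ms=3/4b
3) 454.545ms=3/2b +454.545ms=3/2b
4) 909.091ms=3b +129.87ms=3/7b
5) 1038.961ms=24/7b +129.87ms=3/7b
6) 1168.831ms=27/7b +129.87ms=3/7b
7) 1298.701ms=30/7b +129.87ms=3/7b
8) 1428.571ms=33/7b +129.87ms=3/7b
9) 1558.442ms=36/7b +129.87ms=3/7b
10) 1688.312ms=39/7b +129.87ms=3/7b
Σ=6b of 6 (198bpm 3/4) — PASS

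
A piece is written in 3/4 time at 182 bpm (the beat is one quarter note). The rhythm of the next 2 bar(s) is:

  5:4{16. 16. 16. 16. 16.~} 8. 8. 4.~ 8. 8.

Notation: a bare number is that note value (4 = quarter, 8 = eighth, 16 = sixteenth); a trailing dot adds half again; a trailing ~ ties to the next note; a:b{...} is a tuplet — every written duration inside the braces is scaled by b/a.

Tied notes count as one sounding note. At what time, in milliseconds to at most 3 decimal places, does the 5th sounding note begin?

note 5 onset = 6/5b = 395.604ms

1. 0.0ms @ 0 + 98.901ms (3/10)
2. 98.901ms @ 3/10 + 98.901ms (3/10)
3. 197.802ms @ 3/5 + 98.901ms (3/10)
4. 296.703ms @ 9/10 + 98.901ms (3/10)
5. 395.604ms @ 6/5 + 346.154ms (21/20)
6. 741.758ms @ 9/4 + 247.253ms (3/4)
7. 989.011ms @ 3 + 741.758ms (9/4)
8. 1730.769ms @ 21/4 + 247.253ms (3/4)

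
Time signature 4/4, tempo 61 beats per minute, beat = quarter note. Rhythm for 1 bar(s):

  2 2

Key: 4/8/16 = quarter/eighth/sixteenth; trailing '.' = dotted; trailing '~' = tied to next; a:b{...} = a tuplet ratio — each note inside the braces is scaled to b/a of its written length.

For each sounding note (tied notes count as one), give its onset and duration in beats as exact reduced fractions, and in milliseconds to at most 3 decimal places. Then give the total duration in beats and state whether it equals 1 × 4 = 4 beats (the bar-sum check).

1) 0.0ms=0b +1967.213ms=2b
2) 1967.213ms=2b +1967.213ms=2b
Σ=4b of 4 (61bpm 4/4) — PASS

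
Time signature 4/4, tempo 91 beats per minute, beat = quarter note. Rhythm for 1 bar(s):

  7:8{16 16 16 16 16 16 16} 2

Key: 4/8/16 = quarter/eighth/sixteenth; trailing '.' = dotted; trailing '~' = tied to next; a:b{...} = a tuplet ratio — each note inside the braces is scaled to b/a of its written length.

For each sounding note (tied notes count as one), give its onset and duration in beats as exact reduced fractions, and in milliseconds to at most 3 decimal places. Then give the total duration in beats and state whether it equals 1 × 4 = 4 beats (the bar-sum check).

1) 0.0ms=0b +188.383ms=2/7b
2) 188.383ms=2/7b +188.383ms=2/7b
3) 376.766ms=4/7b +188.383ms=2/7b
4) 565.149ms=6/7b +188.383ms=2/7b
5) 753.532ms=8/7b +188.383ms=2/7b
6) 941.915ms=10/7b +188.383ms=2/7b
7) 1130.298ms=12/7b +188.383ms=2/7b
8) 1318.681ms=2b +1318.681ms=2b
Σ=4b of 4 (91bpm 4/4) — PASS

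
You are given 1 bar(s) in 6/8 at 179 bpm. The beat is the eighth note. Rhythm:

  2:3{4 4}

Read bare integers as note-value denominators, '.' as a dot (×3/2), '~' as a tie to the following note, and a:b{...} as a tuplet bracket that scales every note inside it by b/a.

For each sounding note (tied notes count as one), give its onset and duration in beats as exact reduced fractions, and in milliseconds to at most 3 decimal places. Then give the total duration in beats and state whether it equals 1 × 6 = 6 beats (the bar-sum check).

1) 0.0ms=0b +1005.587ms=3b
2) 1005.587ms=3b +1005.587ms=3b
Σ=6b of 6 (179bpm 6/8) — PASS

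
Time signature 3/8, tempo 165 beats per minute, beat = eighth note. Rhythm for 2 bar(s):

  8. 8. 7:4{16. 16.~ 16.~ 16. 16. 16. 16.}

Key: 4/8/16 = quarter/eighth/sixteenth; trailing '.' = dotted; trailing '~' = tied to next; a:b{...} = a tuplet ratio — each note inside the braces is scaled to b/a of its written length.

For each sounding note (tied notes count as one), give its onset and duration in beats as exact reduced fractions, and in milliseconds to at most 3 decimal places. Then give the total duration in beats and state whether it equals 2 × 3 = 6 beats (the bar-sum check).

1) 0.0ms=0b +545.455ms=3/2b
2) 545.455ms=3/2b +545.455ms=3/2b
3) 1090.909ms=3b +155.844ms=3/7b
4) 1246.753ms=24/7b +467.532ms=9/7b
5) 1714.286ms=33/7b +155.844ms=3/7b
6) 1870.13ms=36/7b +155.844ms=3/7b
7) 2025.974ms=39/7b +155.844ms=3/7b
Σ=6b of 6 (165bpm 3/8) — PASS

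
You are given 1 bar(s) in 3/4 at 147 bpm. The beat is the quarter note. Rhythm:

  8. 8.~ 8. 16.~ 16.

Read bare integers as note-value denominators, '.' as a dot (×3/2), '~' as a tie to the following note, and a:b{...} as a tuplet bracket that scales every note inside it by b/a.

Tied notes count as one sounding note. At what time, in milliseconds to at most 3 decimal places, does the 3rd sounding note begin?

1. 0.0ms @ 0 + 306.122ms (3/4)
2. 306.122ms @ 3/4 + 612.245ms (3/2)
3. 918.367ms @ 9/4 + 306.122ms (3/4)

note 3 onset = 9/4b = 918.367ms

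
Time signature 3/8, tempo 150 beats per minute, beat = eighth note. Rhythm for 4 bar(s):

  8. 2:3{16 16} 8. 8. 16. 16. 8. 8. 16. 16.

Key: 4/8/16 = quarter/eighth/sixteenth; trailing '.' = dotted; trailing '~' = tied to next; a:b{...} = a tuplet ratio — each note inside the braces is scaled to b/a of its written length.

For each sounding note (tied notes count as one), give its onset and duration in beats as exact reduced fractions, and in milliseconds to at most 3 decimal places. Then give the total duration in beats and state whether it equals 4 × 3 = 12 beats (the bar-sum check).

1) 0.0ms=0b +600.0ms=3/2b
2) 600.0ms=3/2b +300.0ms=3/4b
3) 900.0ms=9/4b +300.0ms=3/4b
4) 1200.0ms=3b +600.0ms=3/2b
5) 1800.0ms=9/2b +600.0ms=3/2b
6) 2400.0ms=6b +300.0ms=3/4b
7) 2700.0ms=27/4b +300.0ms=3/4b
8) 3000.0ms=15/2b +600.0ms=3/2b
9) 3600.0ms=9b +600.0ms=3/2b
10) 4200.0ms=21/2b +300.0ms=3/4b
11) 4500.0ms=45/4b +300.0ms=3/4b
Σ=12b of 12 (150bpm 3/8) — PASS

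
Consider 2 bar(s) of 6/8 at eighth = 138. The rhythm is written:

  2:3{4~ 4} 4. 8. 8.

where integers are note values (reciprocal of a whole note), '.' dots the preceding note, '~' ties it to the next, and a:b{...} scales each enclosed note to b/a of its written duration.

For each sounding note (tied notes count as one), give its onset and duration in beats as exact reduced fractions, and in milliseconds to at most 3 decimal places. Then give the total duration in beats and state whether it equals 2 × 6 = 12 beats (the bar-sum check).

1) 0.0ms=0b +2608.696ms=6b
2) 2608.696ms=6b +1304.348ms=3b
3) 3913.043ms=9b +652.174ms=3/2b
4) 4565.217ms=21/2b +652.174ms=3/2b
Σ=12b of 12 (138bpm 6/8) — PASS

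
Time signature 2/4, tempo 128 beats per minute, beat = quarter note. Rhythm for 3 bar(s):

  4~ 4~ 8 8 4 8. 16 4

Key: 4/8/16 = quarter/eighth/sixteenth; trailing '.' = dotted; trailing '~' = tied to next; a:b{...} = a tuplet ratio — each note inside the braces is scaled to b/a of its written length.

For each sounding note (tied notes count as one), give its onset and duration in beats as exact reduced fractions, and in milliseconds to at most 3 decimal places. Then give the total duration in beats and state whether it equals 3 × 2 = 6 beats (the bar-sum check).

1) 0.0ms=0b +1171.875ms=5/2b
2) 1171.875ms=5/2b +234.375ms=1/2b
3) 1406.25ms=3b +468.75ms=1b
4) 1875.0ms=4b +351.562ms=3/4b
5) 2226.562ms=19/4b +117.188ms=1/4b
6) 2343.75ms=5b +468.75ms=1b
Σ=6b of 6 (128bpm 2/4) — PASS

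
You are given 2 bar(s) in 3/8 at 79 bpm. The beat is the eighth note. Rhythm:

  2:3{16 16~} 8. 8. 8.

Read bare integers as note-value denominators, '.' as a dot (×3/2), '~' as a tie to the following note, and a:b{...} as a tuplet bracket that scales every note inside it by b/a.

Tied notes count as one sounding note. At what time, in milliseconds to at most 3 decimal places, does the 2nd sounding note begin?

note 2 onset = 3/4b = 569.62ms

1. 0.0ms @ 0 + 569.62ms (3/4)
2. 569.62ms @ 3/4 + 1708.861ms (9/4)
3. 2278.481ms @ 3 + 1139.241ms (3/2)
4. 3417.722ms @ 9/2 + 1139.241ms (3/2)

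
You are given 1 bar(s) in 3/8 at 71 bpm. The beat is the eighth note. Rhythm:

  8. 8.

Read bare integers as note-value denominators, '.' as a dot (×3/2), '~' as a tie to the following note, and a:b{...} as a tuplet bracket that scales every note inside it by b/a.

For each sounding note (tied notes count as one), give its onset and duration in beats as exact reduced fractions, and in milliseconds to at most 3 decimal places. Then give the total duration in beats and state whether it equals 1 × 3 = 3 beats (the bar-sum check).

1) 0.0ms=0b +1267.606ms=3/2b
2) 1267.606ms=3/2b +1267.606ms=3/2b
Σ=3b of 3 (71bpm 3/8) — PASS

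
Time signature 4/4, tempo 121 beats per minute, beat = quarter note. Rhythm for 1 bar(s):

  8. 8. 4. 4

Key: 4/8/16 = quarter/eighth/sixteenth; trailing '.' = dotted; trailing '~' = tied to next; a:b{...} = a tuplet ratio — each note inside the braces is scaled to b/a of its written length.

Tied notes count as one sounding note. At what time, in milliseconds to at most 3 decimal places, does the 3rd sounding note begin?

1. 0.0ms @ 0 + 371.901ms (3/4)
2. 371.901ms @ 3/4 + 371.901ms (3/4)
3. 743.802ms @ 3/2 + 743.802ms (3/2)
4. 1487.603ms @ 3 + 495.868ms (1)

note 3 onset = 3/2b = 743.802ms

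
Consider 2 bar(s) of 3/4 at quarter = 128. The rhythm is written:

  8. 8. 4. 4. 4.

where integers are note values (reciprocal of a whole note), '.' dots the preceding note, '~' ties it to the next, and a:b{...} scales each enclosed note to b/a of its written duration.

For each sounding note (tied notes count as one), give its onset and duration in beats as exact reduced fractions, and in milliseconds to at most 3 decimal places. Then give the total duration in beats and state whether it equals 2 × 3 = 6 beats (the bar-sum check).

1) 0.0ms=0b +351.562ms=3/4b
2) 351.562ms=3/4b +351.562ms=3/4b
3) 703.125ms=3/2b +703.125ms=3/2b
4) 1406.25ms=3b +703.125ms=3/2b
5) 2109.375ms=9/2b +703.125ms=3/2b
Σ=6b of 6 (128bpm 3/4) — PASS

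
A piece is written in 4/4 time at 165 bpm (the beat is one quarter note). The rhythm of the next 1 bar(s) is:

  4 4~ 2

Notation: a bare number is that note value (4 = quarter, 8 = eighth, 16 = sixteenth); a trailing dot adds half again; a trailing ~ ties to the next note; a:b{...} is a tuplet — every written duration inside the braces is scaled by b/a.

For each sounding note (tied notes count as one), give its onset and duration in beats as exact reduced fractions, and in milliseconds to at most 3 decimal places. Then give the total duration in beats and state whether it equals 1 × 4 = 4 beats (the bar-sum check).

1) 0.0ms=0b +363.636ms=1b
2) 363.636ms=1b +1090.909ms=3b
Σ=4b of 4 (165bpm 4/4) — PASS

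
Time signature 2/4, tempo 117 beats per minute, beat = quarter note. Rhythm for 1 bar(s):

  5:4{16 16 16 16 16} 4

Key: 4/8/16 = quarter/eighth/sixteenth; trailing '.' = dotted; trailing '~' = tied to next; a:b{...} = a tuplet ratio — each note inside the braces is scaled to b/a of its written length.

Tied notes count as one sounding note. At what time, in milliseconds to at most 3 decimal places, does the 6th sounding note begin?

1. 0.0ms @ 0 + 102.564ms (1/5)
2. 102.564ms @ 1/5 + 102.564ms (1/5)
3. 205.128ms @ 2/5 + 102.564ms (1/5)
4. 307.692ms @ 3/5 + 102.564ms (1/5)
5. 410.256ms @ 4/5 + 102.564ms (1/5)
6. 512.821ms @ 1 + 512.821ms (1)

note 6 onset = 1b = 512.821ms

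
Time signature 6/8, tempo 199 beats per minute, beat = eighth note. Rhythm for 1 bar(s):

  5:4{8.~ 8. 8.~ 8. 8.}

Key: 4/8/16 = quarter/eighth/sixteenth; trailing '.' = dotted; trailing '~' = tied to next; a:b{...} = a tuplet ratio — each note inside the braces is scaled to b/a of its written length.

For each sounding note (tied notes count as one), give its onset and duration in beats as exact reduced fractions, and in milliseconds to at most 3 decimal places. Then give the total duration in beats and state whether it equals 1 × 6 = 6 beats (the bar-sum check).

1) 0.0ms=0b +723.618ms=12/5b
2) 723.618ms=12/5b +723.618ms=12/5b
3) 1447.236ms=24/5b +361.809ms=6/5b
Σ=6b of 6 (199bpm 6/8) — PASS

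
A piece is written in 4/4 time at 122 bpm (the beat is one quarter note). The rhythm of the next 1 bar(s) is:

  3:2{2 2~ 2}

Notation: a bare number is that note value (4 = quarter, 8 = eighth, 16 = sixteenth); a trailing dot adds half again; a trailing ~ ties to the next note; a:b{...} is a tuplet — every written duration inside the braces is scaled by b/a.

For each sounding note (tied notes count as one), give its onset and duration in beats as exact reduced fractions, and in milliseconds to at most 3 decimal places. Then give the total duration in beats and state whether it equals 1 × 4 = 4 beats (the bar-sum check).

1) 0.0ms=0b +655.738ms=4/3b
2) 655.738ms=4/3b +1311.475ms=8/3b
Σ=4b of 4 (122bpm 4/4) — PASS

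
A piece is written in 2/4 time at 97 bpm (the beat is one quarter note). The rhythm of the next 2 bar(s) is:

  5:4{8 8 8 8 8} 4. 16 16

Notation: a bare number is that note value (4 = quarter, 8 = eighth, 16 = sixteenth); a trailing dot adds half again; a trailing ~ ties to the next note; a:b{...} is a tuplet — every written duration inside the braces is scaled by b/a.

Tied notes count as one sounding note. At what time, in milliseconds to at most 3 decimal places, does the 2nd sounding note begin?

1. 0.0ms @ 0 + 247.423ms (2/5)
2. 247.423ms @ 2/5 + 247.423ms (2/5)
3. 494.845ms @ 4/5 + 247.423ms (2/5)
4. 742.268ms @ 6/5 + 247.423ms (2/5)
5. 989.691ms @ 8/5 + 247.423ms (2/5)
6. 1237.113ms @ 2 + 927.835ms (3/2)
7. 2164.948ms @ 7/2 + 154.639ms (1/4)
8. 2319.588ms @ 15/4 + 154.639ms (1/4)

note 2 onset = 2/5b = 247.423ms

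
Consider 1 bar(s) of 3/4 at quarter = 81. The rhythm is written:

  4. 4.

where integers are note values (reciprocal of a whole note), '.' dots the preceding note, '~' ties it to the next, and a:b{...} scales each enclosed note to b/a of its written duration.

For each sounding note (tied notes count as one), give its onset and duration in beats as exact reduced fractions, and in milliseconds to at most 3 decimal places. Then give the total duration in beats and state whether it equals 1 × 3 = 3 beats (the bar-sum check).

1) 0.0ms=0b +1111.111ms=3/2b
2) 1111.111ms=3/2b +1111.111ms=3/2b
Σ=3b of 3 (81bpm 3/4) — PASS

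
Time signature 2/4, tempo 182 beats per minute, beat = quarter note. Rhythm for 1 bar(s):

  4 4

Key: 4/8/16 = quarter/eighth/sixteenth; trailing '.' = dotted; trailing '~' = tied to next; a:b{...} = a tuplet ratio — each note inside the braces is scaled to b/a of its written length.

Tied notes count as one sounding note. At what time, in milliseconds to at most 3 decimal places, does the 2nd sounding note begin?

note 2 onset = 1b = 329.67ms

1. 0.0ms @ 0 + 329.67ms (1)
2. 329.67ms @ 1 + 329.67ms (1)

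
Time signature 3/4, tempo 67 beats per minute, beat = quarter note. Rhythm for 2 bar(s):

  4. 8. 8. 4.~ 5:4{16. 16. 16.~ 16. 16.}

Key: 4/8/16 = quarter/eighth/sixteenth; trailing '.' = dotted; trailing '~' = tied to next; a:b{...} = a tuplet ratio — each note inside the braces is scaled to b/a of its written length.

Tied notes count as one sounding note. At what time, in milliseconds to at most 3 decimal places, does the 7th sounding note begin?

note 7 onset = 57/10b = 5104.478ms

1. 0.0ms @ 0 + 1343.284ms (3/2)
2. 1343.284ms @ 3/2 + 671.642ms (3/4)
3. 2014.925ms @ 9/4 + 671.642ms (3/4)
4. 2686.567ms @ 3 + 1611.94ms (9/5)
5. 4298.507ms @ 24/5 + 268.657ms (3/10)
6. 4567.164ms @ 51/10 + 537.313ms (3/5)
7. 5104.478ms @ 57/10 + 268.657ms (3/10)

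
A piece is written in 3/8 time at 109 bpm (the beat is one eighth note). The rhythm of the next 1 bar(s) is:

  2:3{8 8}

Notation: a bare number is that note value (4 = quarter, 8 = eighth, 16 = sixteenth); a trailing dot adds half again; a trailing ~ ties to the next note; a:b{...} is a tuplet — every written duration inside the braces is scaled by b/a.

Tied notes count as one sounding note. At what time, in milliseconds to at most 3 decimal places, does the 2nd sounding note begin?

1. 0.0ms @ 0 + 825.688ms (3/2)
2. 825.688ms @ 3/2 + 825.688ms (3/2)

note 2 onset = 3/2b = 825.688ms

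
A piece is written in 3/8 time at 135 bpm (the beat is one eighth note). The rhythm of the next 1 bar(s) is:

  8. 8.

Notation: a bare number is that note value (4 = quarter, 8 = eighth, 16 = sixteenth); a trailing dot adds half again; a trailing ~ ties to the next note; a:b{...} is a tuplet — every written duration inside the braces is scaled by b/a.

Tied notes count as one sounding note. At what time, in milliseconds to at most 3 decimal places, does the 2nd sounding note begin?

1. 0.0ms @ 0 + 666.667ms (3/2)
2. 666.667ms @ 3/2 + 666.667ms (3/2)

note 2 onset = 3/2b = 666.667ms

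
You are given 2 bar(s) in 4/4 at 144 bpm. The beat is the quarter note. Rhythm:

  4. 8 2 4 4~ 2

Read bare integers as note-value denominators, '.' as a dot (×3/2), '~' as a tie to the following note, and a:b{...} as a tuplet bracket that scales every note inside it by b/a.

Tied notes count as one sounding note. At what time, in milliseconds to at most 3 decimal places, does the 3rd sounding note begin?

note 3 onset = 2b = 833.333ms

1. 0.0ms @ 0 + 625.0ms (3/2)
2. 625.0ms @ 3/2 + 208.333ms (1/2)
3. 833.333ms @ 2 + 833.333ms (2)
4. 1666.667ms @ 4 + 416.667ms (1)
5. 2083.333ms @ 5 + 1250.0ms (3)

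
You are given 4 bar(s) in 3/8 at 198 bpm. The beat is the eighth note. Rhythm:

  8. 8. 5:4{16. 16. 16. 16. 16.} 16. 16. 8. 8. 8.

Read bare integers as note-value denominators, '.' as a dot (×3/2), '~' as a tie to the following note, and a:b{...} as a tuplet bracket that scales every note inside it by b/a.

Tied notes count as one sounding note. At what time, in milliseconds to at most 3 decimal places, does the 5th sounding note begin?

note 5 onset = 21/5b = 1272.727ms

1. 0.0ms @ 0 + 454.545ms (3/2)
2. 454.545ms @ 3/2 + 454.545ms (3/2)
3. 909.091ms @ 3 + 181.818ms (3/5)
4. 1090.909ms @ 18/5 + 181.818ms (3/5)
5. 1272.727ms @ 21/5 + 181.818ms (3/5)
6. 1454.545ms @ 24/5 + 181.818ms (3/5)
7. 1636.364ms @ 27/5 + 181.818ms (3/5)
8. 1818.182ms @ 6 + 227.273ms (3/4)
9. 2045.455ms @ 27/4 + 227.273ms (3/4)
10. 2272.727ms @ 15/2 + 454.545ms (3/2)
11. 2727.273ms @ 9 + 454.545ms (3/2)
12. 3181.818ms @ 21/2 + 454.545ms (3/2)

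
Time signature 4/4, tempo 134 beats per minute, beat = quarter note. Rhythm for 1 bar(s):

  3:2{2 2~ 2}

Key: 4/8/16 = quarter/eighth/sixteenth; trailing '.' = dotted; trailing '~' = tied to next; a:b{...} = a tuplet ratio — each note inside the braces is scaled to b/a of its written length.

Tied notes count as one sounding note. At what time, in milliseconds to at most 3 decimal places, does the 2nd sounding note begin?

1. 0.0ms @ 0 + 597.015ms (4/3)
2. 597.015ms @ 4/3 + 1194.03ms (8/3)

note 2 onset = 4/3b = 597.015ms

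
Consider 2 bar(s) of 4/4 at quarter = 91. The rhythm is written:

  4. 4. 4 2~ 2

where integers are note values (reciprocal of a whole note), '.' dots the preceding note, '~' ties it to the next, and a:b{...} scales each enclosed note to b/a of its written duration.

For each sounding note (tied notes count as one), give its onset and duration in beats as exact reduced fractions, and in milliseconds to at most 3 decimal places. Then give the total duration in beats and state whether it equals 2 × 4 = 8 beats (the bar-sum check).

1) 0.0ms=0b +989.011ms=3/2b
2) 989.011ms=3/2b +989.011ms=3/2b
3) 1978.022ms=3b +659.341ms=1b
4) 2637.363ms=4b +2637.363ms=4b
Σ=8b of 8 (91bpm 4/4) — PASS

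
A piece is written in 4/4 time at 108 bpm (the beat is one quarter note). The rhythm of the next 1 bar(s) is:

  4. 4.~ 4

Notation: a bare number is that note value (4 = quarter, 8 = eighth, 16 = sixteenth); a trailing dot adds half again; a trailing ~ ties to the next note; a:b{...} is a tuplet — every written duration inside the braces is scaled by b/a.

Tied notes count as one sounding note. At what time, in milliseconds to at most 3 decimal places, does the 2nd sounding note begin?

1. 0.0ms @ 0 + 833.333ms (3/2)
2. 833.333ms @ 3/2 + 1388.889ms (5/2)

note 2 onset = 3/2b = 833.333ms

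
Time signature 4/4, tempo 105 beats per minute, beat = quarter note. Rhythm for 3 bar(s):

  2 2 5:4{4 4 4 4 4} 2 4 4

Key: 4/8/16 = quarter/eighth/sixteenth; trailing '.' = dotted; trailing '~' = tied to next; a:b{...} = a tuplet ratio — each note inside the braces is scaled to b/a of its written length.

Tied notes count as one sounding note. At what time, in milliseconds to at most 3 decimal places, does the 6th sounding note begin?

note 6 onset = 32/5b = 3657.143ms

1. 0.0ms @ 0 + 1142.857ms (2)
2. 1142.857ms @ 2 + 1142.857ms (2)
3. 2285.714ms @ 4 + 457.143ms (4/5)
4. 2742.857ms @ 24/5 + 457.143ms (4/5)
5. 3200.0ms @ 28/5 + 457.143ms (4/5)
6. 3657.143ms @ 32/5 + 457.143ms (4/5)
7. 4114.286ms @ 36/5 + 457.143ms (4/5)
8. 4571.429ms @ 8 + 1142.857ms (2)
9. 5714.286ms @ 10 + 571.429ms (1)
10. 6285.714ms @ 11 + 571.429ms (1)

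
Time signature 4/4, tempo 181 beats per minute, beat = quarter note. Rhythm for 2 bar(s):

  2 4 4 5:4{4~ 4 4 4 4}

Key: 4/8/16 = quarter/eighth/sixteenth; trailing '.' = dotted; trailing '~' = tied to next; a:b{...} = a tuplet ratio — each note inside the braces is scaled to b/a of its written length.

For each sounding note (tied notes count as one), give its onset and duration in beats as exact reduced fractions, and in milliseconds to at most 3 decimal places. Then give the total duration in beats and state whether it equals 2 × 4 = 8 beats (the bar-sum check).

1) 0.0ms=0b +662.983ms=2b
2) 662.983ms=2b +331.492ms=1b
3) 994.475ms=3b +331.492ms=1b
4) 1325.967ms=4b +530.387ms=8/5b
5) 1856.354ms=28/5b +265.193ms=4/5b
6) 2121.547ms=32/5b +265.193ms=4/5b
7) 2386.74ms=36/5b +265.193ms=4/5b
Σ=8b of 8 (181bpm 4/4) — PASS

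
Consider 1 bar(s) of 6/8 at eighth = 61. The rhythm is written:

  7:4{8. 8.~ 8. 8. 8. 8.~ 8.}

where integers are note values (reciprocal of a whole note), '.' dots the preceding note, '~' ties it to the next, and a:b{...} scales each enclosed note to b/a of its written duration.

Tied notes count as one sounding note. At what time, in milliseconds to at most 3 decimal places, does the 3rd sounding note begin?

note 3 onset = 18/7b = 2529.274ms

1. 0.0ms @ 0 + 843.091ms (6/7)
2. 843.091ms @ 6/7 + 1686.183ms (12/7)
3. 2529.274ms @ 18/7 + 843.091ms (6/7)
4. 3372.365ms @ 24/7 + 843.091ms (6/7)
5. 4215.457ms @ 30/7 + 1686.183ms (12/7)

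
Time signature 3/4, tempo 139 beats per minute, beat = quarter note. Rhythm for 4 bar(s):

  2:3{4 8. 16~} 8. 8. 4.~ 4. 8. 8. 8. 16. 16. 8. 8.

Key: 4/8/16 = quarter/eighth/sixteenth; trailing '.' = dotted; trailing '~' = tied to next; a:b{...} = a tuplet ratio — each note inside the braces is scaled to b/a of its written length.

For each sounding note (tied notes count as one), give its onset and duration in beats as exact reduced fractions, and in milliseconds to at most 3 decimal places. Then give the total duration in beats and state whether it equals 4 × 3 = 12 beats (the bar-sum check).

1) 0.0ms=0b +647.482ms=3/2b
2) 647.482ms=3/2b +485.612ms=9/8b
3) 1133.094ms=21/8b +485.612ms=9/8b
4) 1618.705ms=15/4b +323.741ms=3/4b
5) 1942.446ms=9/2b +1294.964ms=3b
6) 3237.41ms=15/2b +323.741ms=3/4b
7) 3561.151ms=33/4b +323.741ms=3/4b
8) 3884.892ms=9b +323.741ms=3/4b
9) 4208.633ms=39/4b +161.871ms=3/8b
10) 4370.504ms=81/8b +161.871ms=3/8b
11) 4532.374ms=21/2b +323.741ms=3/4b
12) 4856.115ms=45/4b +323.741ms=3/4b
Σ=12b of 12 (139bpm 3/4) — PASS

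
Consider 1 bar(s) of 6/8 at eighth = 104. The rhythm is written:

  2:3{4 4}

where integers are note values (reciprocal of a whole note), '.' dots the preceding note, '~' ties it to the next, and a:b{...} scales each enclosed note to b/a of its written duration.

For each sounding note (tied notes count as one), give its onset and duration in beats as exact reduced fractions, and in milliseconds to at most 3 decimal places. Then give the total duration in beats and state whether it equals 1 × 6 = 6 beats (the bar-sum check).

1) 0.0ms=0b +1730.769ms=3b
2) 1730.769ms=3b +1730.769ms=3b
Σ=6b of 6 (104bpm 6/8) — PASS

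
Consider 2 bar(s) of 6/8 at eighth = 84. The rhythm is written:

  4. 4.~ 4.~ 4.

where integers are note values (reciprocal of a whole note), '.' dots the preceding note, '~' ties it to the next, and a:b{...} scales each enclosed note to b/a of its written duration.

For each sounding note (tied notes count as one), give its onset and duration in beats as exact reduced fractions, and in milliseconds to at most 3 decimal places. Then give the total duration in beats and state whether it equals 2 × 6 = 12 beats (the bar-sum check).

1) 0.0ms=0b +2142.857ms=3b
2) 2142.857ms=3b +6428.571ms=9b
Σ=12b of 12 (84bpm 6/8) — PASS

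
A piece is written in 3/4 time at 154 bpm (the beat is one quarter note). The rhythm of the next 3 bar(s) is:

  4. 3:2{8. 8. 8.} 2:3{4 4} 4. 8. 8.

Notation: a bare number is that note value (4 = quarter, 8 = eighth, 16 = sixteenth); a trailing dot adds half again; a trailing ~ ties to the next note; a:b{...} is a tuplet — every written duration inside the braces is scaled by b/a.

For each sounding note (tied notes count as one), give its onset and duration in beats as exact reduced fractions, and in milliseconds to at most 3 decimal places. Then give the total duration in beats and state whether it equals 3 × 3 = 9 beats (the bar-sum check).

1) 0.0ms=0b +584.416ms=3/2b
2) 584.416ms=3/2b +194.805ms=1/2b
3) 779.221ms=2b +194.805ms=1/2b
4) 974.026ms=5/2b +194.805ms=1/2b
5) 1168.831ms=3b +584.416ms=3/2b
6) 1753.247ms=9/2b +584.416ms=3/2b
7) 2337.662ms=6b +584.416ms=3/2b
8) 2922.078ms=15/2b +292.208ms=3/4b
9) 3214.286ms=33/4b +292.208ms=3/4b
Σ=9b of 9 (154bpm 3/4) — PASS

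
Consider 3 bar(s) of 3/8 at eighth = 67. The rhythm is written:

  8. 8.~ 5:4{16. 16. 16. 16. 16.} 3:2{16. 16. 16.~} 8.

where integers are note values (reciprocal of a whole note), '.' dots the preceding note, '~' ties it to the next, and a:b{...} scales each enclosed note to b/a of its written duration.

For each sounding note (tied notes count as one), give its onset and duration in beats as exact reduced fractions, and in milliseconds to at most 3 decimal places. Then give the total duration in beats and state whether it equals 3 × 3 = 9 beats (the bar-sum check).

1) 0.0ms=0b +1343.284ms=3/2b
2) 1343.284ms=3/2b +1880.597ms=21/10b
3) 3223.881ms=18/5b +537.313ms=3/5b
4) 3761.194ms=21/5b +537.313ms=3/5b
5) 4298.507ms=24/5b +537.313ms=3/5b
6) 4835.821ms=27/5b +537.313ms=3/5b
7) 5373.134ms=6b +447.761ms=1/2b
8) 5820.896ms=13/2b +447.761ms=1/2b
9) 6268.657ms=7b +1791.045ms=2b
Σ=9b of 9 (67bpm 3/8) — PASS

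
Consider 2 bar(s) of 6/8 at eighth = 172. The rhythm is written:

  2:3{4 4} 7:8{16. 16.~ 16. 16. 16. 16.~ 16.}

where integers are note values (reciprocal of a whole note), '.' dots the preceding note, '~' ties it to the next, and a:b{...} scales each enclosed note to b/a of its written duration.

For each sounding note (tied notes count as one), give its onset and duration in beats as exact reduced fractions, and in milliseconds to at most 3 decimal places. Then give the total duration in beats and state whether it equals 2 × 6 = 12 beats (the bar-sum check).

1) 0.0ms=0b +1046.512ms=3b
2) 1046.512ms=3b +1046.512ms=3b
3) 2093.023ms=6b +299.003ms=6/7b
4) 2392.027ms=48/7b +598.007ms=12/7b
5) 2990.033ms=60/7b +299.003ms=6/7b
6) 3289.037ms=66/7b +299.003ms=6/7b
7) 3588.04ms=72/7b +598.007ms=12/7b
Σ=12b of 12 (172bpm 6/8) — PASS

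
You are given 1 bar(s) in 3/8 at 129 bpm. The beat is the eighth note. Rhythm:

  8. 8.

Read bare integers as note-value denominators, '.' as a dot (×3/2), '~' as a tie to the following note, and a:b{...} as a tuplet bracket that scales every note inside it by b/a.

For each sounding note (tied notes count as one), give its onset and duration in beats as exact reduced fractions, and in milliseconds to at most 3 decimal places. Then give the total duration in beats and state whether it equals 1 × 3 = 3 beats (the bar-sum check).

1) 0.0ms=0b +697.674ms=3/2b
2) 697.674ms=3/2b +697.674ms=3/2b
Σ=3b of 3 (129bpm 3/8) — PASS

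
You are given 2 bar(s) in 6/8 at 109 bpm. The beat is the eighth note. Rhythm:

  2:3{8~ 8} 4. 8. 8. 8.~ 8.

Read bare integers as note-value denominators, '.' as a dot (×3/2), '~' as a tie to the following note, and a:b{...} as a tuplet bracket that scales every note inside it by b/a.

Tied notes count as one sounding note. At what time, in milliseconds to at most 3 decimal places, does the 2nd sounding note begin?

note 2 onset = 3b = 1651.376ms

1. 0.0ms @ 0 + 1651.376ms (3)
2. 1651.376ms @ 3 + 1651.376ms (3)
3. 3302.752ms @ 6 + 825.688ms (3/2)
4. 4128.44ms @ 15/2 + 825.688ms (3/2)
5. 4954.128ms @ 9 + 1651.376ms (3)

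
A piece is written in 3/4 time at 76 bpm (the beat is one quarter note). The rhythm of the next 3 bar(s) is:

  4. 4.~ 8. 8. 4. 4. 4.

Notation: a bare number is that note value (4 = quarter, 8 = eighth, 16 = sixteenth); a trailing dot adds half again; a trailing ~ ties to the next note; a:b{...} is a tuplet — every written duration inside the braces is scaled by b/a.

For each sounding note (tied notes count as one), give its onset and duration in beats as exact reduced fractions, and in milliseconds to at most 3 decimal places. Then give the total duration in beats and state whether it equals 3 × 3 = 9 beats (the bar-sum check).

1) 0.0ms=0b +1184.211ms=3/2b
2) 1184.211ms=3/2b +1776.316ms=9/4b
3) 2960.526ms=15/4b +592.105ms=3/4b
4) 3552.632ms=9/2b +1184.211ms=3/2b
5) 4736.842ms=6b +1184.211ms=3/2b
6) 5921.053ms=15/2b +1184.211ms=3/2b
Σ=9b of 9 (76bpm 3/4) — PASS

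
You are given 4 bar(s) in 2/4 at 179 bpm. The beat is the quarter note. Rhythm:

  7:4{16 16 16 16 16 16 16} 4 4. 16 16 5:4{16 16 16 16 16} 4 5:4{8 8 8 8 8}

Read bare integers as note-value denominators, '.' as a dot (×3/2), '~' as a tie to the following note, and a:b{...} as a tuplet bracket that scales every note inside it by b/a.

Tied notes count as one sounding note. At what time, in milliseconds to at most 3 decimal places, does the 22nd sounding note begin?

note 22 onset = 38/5b = 2547.486ms

1. 0.0ms @ 0 + 47.885ms (1/7)
2. 47.885ms @ 1/7 + 47.885ms (1/7)
3. 95.77ms @ 2/7 + 47.885ms (1/7)
4. 143.655ms @ 3/7 + 47.885ms (1/7)
5. 191.54ms @ 4/7 + 47.885ms (1/7)
6. 239.425ms @ 5/7 + 47.885ms (1/7)
7. 287.31ms @ 6/7 + 47.885ms (1/7)
8. 335.196ms @ 1 + 335.196ms (1)
9. 670.391ms @ 2 + 502.793ms (3/2)
10. 1173.184ms @ 7/2 + 83.799ms (1/4)
11. 1256.983ms @ 15/4 + 83.799ms (1/4)
12. 1340.782ms @ 4 + 67.039ms (1/5)
13. 1407.821ms @ 21/5 + 67.039ms (1/5)
14. 1474.86ms @ 22/5 + 67.039ms (1/5)
15. 1541.899ms @ 23/5 + 67.039ms (1/5)
16. 1608.939ms @ 24/5 + 67.039ms (1/5)
17. 1675.978ms @ 5 + 335.196ms (1)
18. 2011.173ms @ 6 + 134.078ms (2/5)
19. 2145.251ms @ 32/5 + 134.078ms (2/5)
20. 2279.33ms @ 34/5 + 134.078ms (2/5)
21. 2413.408ms @ 36/5 + 134.078ms (2/5)
22. 2547.486ms @ 38/5 + 134.078ms (2/5)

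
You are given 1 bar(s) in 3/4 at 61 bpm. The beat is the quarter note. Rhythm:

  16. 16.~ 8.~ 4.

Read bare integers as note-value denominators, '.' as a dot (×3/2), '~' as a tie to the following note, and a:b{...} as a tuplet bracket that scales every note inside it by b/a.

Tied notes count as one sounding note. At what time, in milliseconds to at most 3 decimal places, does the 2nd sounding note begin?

1. 0.0ms @ 0 + 368.852ms (3/8)
2. 368.852ms @ 3/8 + 2581.967ms (21/8)

note 2 onset = 3/8b = 368.852ms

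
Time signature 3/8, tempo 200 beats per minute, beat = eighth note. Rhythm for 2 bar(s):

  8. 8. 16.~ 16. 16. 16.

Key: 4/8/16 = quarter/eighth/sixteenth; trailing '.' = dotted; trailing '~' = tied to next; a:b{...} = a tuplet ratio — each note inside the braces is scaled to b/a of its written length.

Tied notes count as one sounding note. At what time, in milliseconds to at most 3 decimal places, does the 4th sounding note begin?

note 4 onset = 9/2b = 1350.0ms

1. 0.0ms @ 0 + 450.0ms (3/2)
2. 450.0ms @ 3/2 + 450.0ms (3/2)
3. 900.0ms @ 3 + 450.0ms (3/2)
4. 1350.0ms @ 9/2 + 225.0ms (3/4)
5. 1575.0ms @ 21/4 + 225.0ms (3/4)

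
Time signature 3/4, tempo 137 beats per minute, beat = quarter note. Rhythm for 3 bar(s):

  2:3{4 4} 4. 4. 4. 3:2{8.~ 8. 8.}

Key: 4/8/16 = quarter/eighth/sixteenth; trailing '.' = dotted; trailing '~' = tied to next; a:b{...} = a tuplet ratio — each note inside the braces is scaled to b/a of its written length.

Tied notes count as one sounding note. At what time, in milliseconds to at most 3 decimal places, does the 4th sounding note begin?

1. 0.0ms @ 0 + 656.934ms (3/2)
2. 656.934ms @ 3/2 + 656.934ms (3/2)
3. 1313.869ms @ 3 + 656.934ms (3/2)
4. 1970.803ms @ 9/2 + 656.934ms (3/2)
5. 2627.737ms @ 6 + 656.934ms (3/2)
6. 3284.672ms @ 15/2 + 437.956ms (1)
7. 3722.628ms @ 17/2 + 218.978ms (1/2)

note 4 onset = 9/2b = 1970.803ms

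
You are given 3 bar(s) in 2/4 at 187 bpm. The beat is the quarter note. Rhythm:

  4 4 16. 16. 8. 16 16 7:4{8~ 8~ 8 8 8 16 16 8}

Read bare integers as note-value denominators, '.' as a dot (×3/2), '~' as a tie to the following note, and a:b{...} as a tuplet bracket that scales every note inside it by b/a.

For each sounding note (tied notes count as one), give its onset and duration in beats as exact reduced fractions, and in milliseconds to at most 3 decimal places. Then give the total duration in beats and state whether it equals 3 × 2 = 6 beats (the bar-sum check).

1) 0.0ms=0b +320.856ms=1b
2) 320.856ms=1b +320.856ms=1b
3) 641.711ms=2b +120.321ms=3/8b
4) 762.032ms=19/8b +120.321ms=3/8b
5) 882.353ms=11/4b +240.642ms=3/4b
6) 1122.995ms=7/2b +80.214ms=1/4b
7) 1203.209ms=15/4b +80.214ms=1/4b
8) 1283.422ms=4b +275.019ms=6/7b
9) 1558.442ms=34/7b +91.673ms=2/7b
10) 1650.115ms=36/7b +91.673ms=2/7b
11) 1741.788ms=38/7b +45.837ms=1/7b
12) 1787.624ms=39/7b +45.837ms=1/7b
13) 1833.461ms=40/7b +91.673ms=2/7b
Σ=6b of 6 (187bpm 2/4) — PASS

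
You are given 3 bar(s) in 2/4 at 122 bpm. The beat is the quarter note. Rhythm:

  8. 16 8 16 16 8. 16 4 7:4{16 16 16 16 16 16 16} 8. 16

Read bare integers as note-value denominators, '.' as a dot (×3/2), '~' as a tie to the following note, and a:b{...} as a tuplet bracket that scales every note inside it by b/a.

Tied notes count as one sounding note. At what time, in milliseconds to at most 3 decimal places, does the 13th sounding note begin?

note 13 onset = 32/7b = 2248.244ms

1. 0.0ms @ 0 + 368.852ms (3/4)
2. 368.852ms @ 3/4 + 122.951ms (1/4)
3. 491.803ms @ 1 + 245.902ms (1/2)
4. 737.705ms @ 3/2 + 122.951ms (1/4)
5. 860.656ms @ 7/4 + 122.951ms (1/4)
6. 983.607ms @ 2 + 368.852ms (3/4)
7. 1352.459ms @ 11/4 + 122.951ms (1/4)
8. 1475.41ms @ 3 + 491.803ms (1)
9. 1967.213ms @ 4 + 70.258ms (1/7)
10. 2037.471ms @ 29/7 + 70.258ms (1/7)
11. 2107.728ms @ 30/7 + 70.258ms (1/7)
12. 2177.986ms @ 31/7 + 70.258ms (1/7)
13. 2248.244ms @ 32/7 + 70.258ms (1/7)
14. 2318.501ms @ 33/7 + 70.258ms (1/7)
15. 2388.759ms @ 34/7 + 70.258ms (1/7)
16. 2459.016ms @ 5 + 368.852ms (3/4)
17. 2827.869ms @ 23/4 + 122.951ms (1/4)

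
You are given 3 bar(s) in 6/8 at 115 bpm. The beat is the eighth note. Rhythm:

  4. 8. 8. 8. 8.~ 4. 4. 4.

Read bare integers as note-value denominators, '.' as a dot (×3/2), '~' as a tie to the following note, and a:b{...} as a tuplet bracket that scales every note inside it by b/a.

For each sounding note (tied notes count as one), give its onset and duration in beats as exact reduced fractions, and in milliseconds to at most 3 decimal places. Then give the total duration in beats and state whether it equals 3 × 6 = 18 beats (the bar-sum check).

1) 0.0ms=0b +1565.217ms=3b
2) 1565.217ms=3b +782.609ms=3/2b
3) 2347.826ms=9/2b +782.609ms=3/2b
4) 3130.435ms=6b +782.609ms=3/2b
5) 3913.043ms=15/2b +2347.826ms=9/2b
6) 6260.87ms=12b +1565.217ms=3b
7) 7826.087ms=15b +1565.217ms=3b
Σ=18b of 18 (115bpm 6/8) — PASS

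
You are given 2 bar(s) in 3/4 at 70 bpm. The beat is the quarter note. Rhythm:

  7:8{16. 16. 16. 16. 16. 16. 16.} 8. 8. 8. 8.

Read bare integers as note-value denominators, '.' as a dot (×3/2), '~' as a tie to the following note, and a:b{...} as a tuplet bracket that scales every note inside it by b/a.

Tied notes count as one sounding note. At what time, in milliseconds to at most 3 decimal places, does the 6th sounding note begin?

1. 0.0ms @ 0 + 367.347ms (3/7)
2. 367.347ms @ 3/7 + 367.347ms (3/7)
3. 734.694ms @ 6/7 + 367.347ms (3/7)
4. 1102.041ms @ 9/7 + 367.347ms (3/7)
5. 1469.388ms @ 12/7 + 367.347ms (3/7)
6. 1836.735ms @ 15/7 + 367.347ms (3/7)
7. 2204.082ms @ 18/7 + 367.347ms (3/7)
8. 2571.429ms @ 3 + 642.857ms (3/4)
9. 3214.286ms @ 15/4 + 642.857ms (3/4)
10. 3857.143ms @ 9/2 + 642.857ms (3/4)
11. 4500.0ms @ 21/4 + 642.857ms (3/4)

note 6 onset = 15/7b = 1836.735ms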